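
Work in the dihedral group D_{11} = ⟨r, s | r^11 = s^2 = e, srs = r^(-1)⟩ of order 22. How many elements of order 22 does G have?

0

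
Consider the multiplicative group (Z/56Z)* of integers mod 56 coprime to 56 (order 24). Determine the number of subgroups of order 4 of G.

|G| = 24 and 4 | 24, so subgroups of order 4 are possible by Lagrange.
The subgroups of order 4 are: {1, 13, 15, 27}; {1, 13, 29, 41}; {1, 13, 43, 55}; {1, 15, 29, 43}; … (7 in all).
So G has 7 subgroups of order 4.

7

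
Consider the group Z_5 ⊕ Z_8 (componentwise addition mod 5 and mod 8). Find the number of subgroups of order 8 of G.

1

|G| = 40 and 8 | 40, so subgroups of order 8 are possible by Lagrange.
The subgroups of order 8 are: {(0,0), (0,1), (0,2), (0,3), (0,4), (0,5), (0,6), (0,7)}.
So G has 1 subgroup of order 8.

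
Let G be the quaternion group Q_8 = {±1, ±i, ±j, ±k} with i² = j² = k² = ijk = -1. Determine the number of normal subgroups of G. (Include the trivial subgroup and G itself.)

6

G has 6 subgroups. Checking conjugation-invariance by order — order 1: 1/1 normal; order 2: 1/1 normal; order 4: 3/3 normal; order 8: 1/1 normal.
Total normal subgroups: 6.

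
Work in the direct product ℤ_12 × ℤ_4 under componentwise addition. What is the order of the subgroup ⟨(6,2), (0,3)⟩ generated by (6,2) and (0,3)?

8

|⟨(6,2)⟩| = 2 and |⟨(0,3)⟩| = 4, so |H| is a multiple of lcm(2, 4) = 4 and divides |G| = 48.
Closing under the operation: H = {(0,0), (0,1), (0,2), (0,3), (6,0), (6,1), (6,2), (6,3)}, so |H| = 8.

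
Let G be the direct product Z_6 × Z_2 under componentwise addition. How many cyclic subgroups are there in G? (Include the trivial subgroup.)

8

Each element a generates a cyclic subgroup ⟨a⟩; distinct elements may generate the same one (a cyclic group of order d has φ(d) generators).
Cyclic subgroups by order — order 1: 1; order 2: 3; order 3: 1; order 6: 3.
Total: 8.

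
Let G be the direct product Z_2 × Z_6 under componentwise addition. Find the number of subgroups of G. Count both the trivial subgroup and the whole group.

|G| = 12, so by Lagrange every subgroup order divides 12. Divisors: 1, 2, 3, 4, 6, 12.
Subgroups by order — order 1: 1; order 2: 3; order 3: 1; order 4: 1; order 6: 3; order 12: 1.
Total: 1 + 3 + 1 + 1 + 3 + 1 = 10.

10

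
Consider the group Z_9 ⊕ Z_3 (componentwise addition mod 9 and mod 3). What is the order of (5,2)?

9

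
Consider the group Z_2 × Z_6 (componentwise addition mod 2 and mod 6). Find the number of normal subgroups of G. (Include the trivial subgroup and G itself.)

G is abelian, so every subgroup is normal.
G has 10 subgroups in total, hence 10 normal subgroups.

10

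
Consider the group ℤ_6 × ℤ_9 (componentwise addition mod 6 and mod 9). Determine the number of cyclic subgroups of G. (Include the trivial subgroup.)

Each element a generates a cyclic subgroup ⟨a⟩; distinct elements may generate the same one (a cyclic group of order d has φ(d) generators).
Cyclic subgroups by order — order 1: 1; order 2: 1; order 3: 4; order 6: 4; order 9: 3; order 18: 3.
Total: 16.

16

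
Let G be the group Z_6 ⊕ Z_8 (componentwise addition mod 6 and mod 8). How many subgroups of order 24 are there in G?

3

|G| = 48 and 24 | 48, so subgroups of order 24 are possible by Lagrange.
The subgroups of order 24 are: {(0,0), (0,1), (0,2), (0,3), (0,4), (0,5), (0,6), (0,7), (2,0), (2,1), (2,2), (2,3), (2,4), (2,5), (2,6), (2,7), (4,0), (4,1), (4,2), (4,3), (4,4), (4,5), (4,6), (4,7)}; {(0,0), (0,2), (0,4), (0,6), (1,0), (1,2), (1,4), (1,6), (2,0), (2,2), (2,4), (2,6), (3,0), (3,2), (3,4), (3,6), (4,0), (4,2), (4,4), (4,6), (5,0), (5,2), (5,4), (5,6)}; {(0,0), (0,2), (0,4), (0,6), (1,1), (1,3), (1,5), (1,7), (2,0), (2,2), (2,4), (2,6), (3,1), (3,3), (3,5), (3,7), (4,0), (4,2), (4,4), (4,6), (5,1), (5,3), (5,5), (5,7)}.
So G has 3 subgroups of order 24.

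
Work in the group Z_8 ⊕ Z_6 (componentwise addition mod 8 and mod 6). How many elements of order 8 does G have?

8

An element (a,b) has order lcm(ord(a), ord(b)); count pairs with lcm equal to 8.
Enumerating gives 8 such elements.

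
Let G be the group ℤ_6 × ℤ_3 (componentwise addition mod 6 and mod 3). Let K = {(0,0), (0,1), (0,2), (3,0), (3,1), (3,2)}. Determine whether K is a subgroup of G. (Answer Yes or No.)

|K| = 6 divides |G| = 18, consistent with Lagrange.
K contains the identity, every element's inverse is in K, and K is closed under +: it is a subgroup.
In fact K = ⟨(3,1)⟩.

Yes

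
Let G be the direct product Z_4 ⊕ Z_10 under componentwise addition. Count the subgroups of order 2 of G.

3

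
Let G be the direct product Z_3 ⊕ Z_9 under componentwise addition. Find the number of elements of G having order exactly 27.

0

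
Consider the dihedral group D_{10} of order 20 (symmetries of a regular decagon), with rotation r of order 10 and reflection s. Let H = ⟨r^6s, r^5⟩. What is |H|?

4

|⟨r^6s⟩| = 2 and |⟨r^5⟩| = 2, so |H| is a multiple of lcm(2, 2) = 2 and divides |G| = 20.
Closing under the operation: H = {e, r^5, rs, r^6s}, so |H| = 4.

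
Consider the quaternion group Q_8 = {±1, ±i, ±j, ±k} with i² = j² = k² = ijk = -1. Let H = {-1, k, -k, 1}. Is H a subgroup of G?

Yes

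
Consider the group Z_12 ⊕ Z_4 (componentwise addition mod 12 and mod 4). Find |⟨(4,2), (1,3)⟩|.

24

|⟨(4,2)⟩| = 6 and |⟨(1,3)⟩| = 12, so |H| is a multiple of lcm(6, 12) = 12 and divides |G| = 48.
Closing under the operation: H = {(0,0), (0,2), (1,1), (1,3), (2,0), (2,2), (3,1), (3,3), (4,0), (4,2), (5,1), (5,3), (6,0), (6,2), (7,1), (7,3), (8,0), (8,2), (9,1), (9,3), (10,0), (10,2), (11,1), (11,3)}, so |H| = 24.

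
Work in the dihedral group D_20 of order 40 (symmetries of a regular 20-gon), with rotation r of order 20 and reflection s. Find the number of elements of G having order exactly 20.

The elements of order 20 are: r, r^3, r^7, r^9, r^11, r^13, r^17, r^19.
That's 8.

8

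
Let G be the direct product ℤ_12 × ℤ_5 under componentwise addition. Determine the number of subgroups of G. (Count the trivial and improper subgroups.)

|G| = 60, so by Lagrange every subgroup order divides 60. Divisors: 1, 2, 3, 4, 5, 6, 10, 12, 15, 20, 30, 60.
Subgroups by order — order 1: 1; order 2: 1; order 3: 1; order 4: 1; order 5: 1; order 6: 1; order 10: 1; order 12: 1; order 15: 1; order 20: 1; order 30: 1; order 60: 1.
Total: 1 + 1 + 1 + 1 + 1 + 1 + 1 + 1 + 1 + 1 + 1 + 1 = 12.

12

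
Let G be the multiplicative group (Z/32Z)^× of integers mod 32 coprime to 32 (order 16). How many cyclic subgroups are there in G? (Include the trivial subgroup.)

8

A cyclic subgroup of order d is generated by each of its φ(d) elements of order d, so the cyclic subgroups of order d number (#elements of order d)/φ(d).
Cyclic subgroups by order — order 1: 1; order 2: 3; order 4: 2; order 8: 2.
Total: 8.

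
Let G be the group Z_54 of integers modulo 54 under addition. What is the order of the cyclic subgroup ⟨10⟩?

In Z_54, the order of an element a is n/gcd(a, n).
gcd(10, 54) = 2, so |⟨10⟩| = 54/2 = 27.

27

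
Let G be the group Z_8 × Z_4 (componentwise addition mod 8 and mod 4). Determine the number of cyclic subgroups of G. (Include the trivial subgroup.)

14

Each element a generates a cyclic subgroup ⟨a⟩; distinct elements may generate the same one (a cyclic group of order d has φ(d) generators).
Cyclic subgroups by order — order 1: 1; order 2: 3; order 4: 6; order 8: 4.
Total: 14.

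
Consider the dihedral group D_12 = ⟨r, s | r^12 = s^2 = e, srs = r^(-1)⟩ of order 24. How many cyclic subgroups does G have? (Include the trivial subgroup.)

18

Group the elements of G by the cyclic subgroup they generate; each cyclic subgroup of order d accounts for φ(d) elements.
Cyclic subgroups by order — order 1: 1; order 2: 13; order 3: 1; order 4: 1; order 6: 1; order 12: 1.
Total: 18.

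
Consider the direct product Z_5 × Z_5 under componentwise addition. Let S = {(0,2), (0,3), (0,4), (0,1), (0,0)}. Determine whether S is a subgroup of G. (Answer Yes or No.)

|S| = 5 divides |G| = 25, consistent with Lagrange.
S contains the identity, every element's inverse is in S, and S is closed under +: it is a subgroup.
In fact S = ⟨(0,1)⟩.

Yes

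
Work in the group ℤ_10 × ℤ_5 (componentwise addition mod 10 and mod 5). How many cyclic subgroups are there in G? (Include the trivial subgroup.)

14

A cyclic subgroup of order d is generated by each of its φ(d) elements of order d, so the cyclic subgroups of order d number (#elements of order d)/φ(d).
Cyclic subgroups by order — order 1: 1; order 2: 1; order 5: 6; order 10: 6.
Total: 14.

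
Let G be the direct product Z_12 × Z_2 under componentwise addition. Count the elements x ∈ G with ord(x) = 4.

4

An element (a,b) has order lcm(ord(a), ord(b)); count pairs with lcm equal to 4.
Enumerating gives 4 such elements.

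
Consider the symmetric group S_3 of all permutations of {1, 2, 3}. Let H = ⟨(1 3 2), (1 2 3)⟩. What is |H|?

3

|⟨(1 3 2)⟩| = 3 and |⟨(1 2 3)⟩| = 3, so |H| is a multiple of lcm(3, 3) = 3 and divides |G| = 6.
Closing under the operation: H = {e, (1 2 3), (1 3 2)}, so |H| = 3.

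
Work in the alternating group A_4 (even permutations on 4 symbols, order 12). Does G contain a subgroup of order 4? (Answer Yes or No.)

4 | 12. A subgroup of order 4 is {e, (1 2)(3 4), (1 3)(2 4), (1 4)(2 3)}.

Yes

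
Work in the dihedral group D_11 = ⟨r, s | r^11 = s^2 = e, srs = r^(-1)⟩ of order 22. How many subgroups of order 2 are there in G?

11

|G| = 22 and 2 | 22, so subgroups of order 2 are possible by Lagrange.
The subgroups of order 2 are: {e, r^10s}; {e, r^2s}; {e, r^3s}; {e, r^4s}; … (11 in all).
So G has 11 subgroups of order 2.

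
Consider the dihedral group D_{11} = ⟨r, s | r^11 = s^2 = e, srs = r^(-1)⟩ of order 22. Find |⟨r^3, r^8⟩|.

11

|⟨r^3⟩| = 11 and |⟨r^8⟩| = 11, so |H| is a multiple of lcm(11, 11) = 11 and divides |G| = 22.
Closing under the operation: H = {e, r, r^2, r^3, r^4, r^5, r^6, r^7, r^8, r^9, r^10}, so |H| = 11.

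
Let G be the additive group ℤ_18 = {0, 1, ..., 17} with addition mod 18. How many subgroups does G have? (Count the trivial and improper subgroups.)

6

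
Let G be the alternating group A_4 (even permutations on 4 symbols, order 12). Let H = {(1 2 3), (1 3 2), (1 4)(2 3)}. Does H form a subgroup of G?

No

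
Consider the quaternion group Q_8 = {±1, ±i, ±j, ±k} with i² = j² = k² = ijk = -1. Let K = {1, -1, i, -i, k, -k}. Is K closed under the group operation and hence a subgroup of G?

|K| = 6 does not divide |G| = 8, so by Lagrange K is not a subgroup.

No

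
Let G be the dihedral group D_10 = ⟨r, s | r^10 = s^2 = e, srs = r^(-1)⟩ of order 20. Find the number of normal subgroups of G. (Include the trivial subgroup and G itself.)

7

G has 22 subgroups. Checking conjugation-invariance by order — order 1: 1/1 normal; order 2: 1/11 normal; order 4: 0/5 normal; order 5: 1/1 normal; order 10: 3/3 normal; order 20: 1/1 normal.
Total normal subgroups: 7.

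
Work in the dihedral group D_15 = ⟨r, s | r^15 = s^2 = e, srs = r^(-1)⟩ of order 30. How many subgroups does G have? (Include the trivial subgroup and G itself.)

|G| = 30, so by Lagrange every subgroup order divides 30. Divisors: 1, 2, 3, 5, 6, 10, 15, 30.
Subgroups by order — order 1: 1; order 2: 15; order 3: 1; order 5: 1; order 6: 5; order 10: 3; order 15: 1; order 30: 1.
Total: 1 + 15 + 1 + 1 + 5 + 3 + 1 + 1 = 28.

28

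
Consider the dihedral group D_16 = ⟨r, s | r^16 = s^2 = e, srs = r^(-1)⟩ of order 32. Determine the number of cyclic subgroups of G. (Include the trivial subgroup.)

21

A cyclic subgroup of order d is generated by each of its φ(d) elements of order d, so the cyclic subgroups of order d number (#elements of order d)/φ(d).
Cyclic subgroups by order — order 1: 1; order 2: 17; order 4: 1; order 8: 1; order 16: 1.
Total: 21.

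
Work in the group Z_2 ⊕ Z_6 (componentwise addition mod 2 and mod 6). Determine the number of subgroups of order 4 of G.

|G| = 12 and 4 | 12, so subgroups of order 4 are possible by Lagrange.
The subgroups of order 4 are: {(0,0), (0,3), (1,0), (1,3)}.
So G has 1 subgroup of order 4.

1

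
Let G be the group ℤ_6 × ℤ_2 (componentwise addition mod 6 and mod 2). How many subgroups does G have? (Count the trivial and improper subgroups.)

10

|G| = 12, so by Lagrange every subgroup order divides 12. Divisors: 1, 2, 3, 4, 6, 12.
Subgroups by order — order 1: 1; order 2: 3; order 3: 1; order 4: 1; order 6: 3; order 12: 1.
Total: 1 + 3 + 1 + 1 + 3 + 1 = 10.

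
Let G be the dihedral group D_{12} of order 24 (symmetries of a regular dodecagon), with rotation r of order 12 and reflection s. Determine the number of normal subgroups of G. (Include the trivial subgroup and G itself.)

9

G has 34 subgroups. Checking conjugation-invariance by order — order 1: 1/1 normal; order 2: 1/13 normal; order 3: 1/1 normal; order 4: 1/7 normal; order 6: 1/5 normal; order 8: 0/3 normal; order 12: 3/3 normal; order 24: 1/1 normal.
Total normal subgroups: 9.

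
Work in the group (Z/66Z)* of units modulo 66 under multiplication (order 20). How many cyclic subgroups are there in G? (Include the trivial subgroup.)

Each element a generates a cyclic subgroup ⟨a⟩; distinct elements may generate the same one (a cyclic group of order d has φ(d) generators).
Cyclic subgroups by order — order 1: 1; order 2: 3; order 5: 1; order 10: 3.
Total: 8.

8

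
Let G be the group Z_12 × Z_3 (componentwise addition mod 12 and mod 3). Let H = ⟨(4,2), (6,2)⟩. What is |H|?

18

|⟨(4,2)⟩| = 3 and |⟨(6,2)⟩| = 6, so |H| is a multiple of lcm(3, 6) = 6 and divides |G| = 36.
Closing under the operation: H = {(0,0), (0,1), (0,2), (2,0), (2,1), (2,2), (4,0), (4,1), (4,2), (6,0), (6,1), (6,2), (8,0), (8,1), (8,2), (10,0), (10,1), (10,2)}, so |H| = 18.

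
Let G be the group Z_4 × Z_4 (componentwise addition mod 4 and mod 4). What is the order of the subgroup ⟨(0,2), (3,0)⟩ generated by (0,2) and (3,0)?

|⟨(0,2)⟩| = 2 and |⟨(3,0)⟩| = 4, so |H| is a multiple of lcm(2, 4) = 4 and divides |G| = 16.
Closing under the operation: H = {(0,0), (0,2), (1,0), (1,2), (2,0), (2,2), (3,0), (3,2)}, so |H| = 8.

8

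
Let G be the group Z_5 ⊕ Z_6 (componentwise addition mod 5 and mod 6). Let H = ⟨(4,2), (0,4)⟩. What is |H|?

|⟨(4,2)⟩| = 15 and |⟨(0,4)⟩| = 3, so |H| is a multiple of lcm(15, 3) = 15 and divides |G| = 30.
Closing under the operation: H = {(0,0), (0,2), (0,4), (1,0), (1,2), (1,4), (2,0), (2,2), (2,4), (3,0), (3,2), (3,4), (4,0), (4,2), (4,4)}, so |H| = 15.

15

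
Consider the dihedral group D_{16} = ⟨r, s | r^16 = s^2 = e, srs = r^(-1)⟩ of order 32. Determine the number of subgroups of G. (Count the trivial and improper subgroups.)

36

|G| = 32, so by Lagrange every subgroup order divides 32. Divisors: 1, 2, 4, 8, 16, 32.
Subgroups by order — order 1: 1; order 2: 17; order 4: 9; order 8: 5; order 16: 3; order 32: 1.
Total: 1 + 17 + 9 + 5 + 3 + 1 = 36.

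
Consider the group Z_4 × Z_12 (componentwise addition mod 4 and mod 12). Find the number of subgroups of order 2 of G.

|G| = 48 and 2 | 48, so subgroups of order 2 are possible by Lagrange.
The subgroups of order 2 are: {(0,0), (0,6)}; {(0,0), (2,0)}; {(0,0), (2,6)}.
So G has 3 subgroups of order 2.

3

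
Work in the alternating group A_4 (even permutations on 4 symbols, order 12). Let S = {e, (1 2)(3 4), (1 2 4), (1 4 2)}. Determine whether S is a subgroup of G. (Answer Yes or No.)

No

Closure fails: (1 2 4) ∘ (1 2)(3 4) = (1 4 3) ∉ S. So S is not a subgroup.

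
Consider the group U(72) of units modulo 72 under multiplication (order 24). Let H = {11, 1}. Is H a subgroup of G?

11 ∈ H but its inverse 59 ∉ H, so H is not a subgroup.

No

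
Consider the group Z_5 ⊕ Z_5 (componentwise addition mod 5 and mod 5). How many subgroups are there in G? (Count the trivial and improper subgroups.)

8

|G| = 25, so by Lagrange every subgroup order divides 25. Divisors: 1, 5, 25.
Subgroups by order — order 1: 1; order 5: 6; order 25: 1.
Total: 1 + 6 + 1 = 8.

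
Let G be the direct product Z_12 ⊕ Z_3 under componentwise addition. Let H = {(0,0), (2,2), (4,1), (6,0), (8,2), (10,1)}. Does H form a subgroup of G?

Yes

|H| = 6 divides |G| = 36, consistent with Lagrange.
H contains the identity, every element's inverse is in H, and H is closed under +: it is a subgroup.
In fact H = ⟨(10,1)⟩.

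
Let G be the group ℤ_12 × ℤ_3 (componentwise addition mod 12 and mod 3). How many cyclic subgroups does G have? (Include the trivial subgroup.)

Each element a generates a cyclic subgroup ⟨a⟩; distinct elements may generate the same one (a cyclic group of order d has φ(d) generators).
Cyclic subgroups by order — order 1: 1; order 2: 1; order 3: 4; order 4: 1; order 6: 4; order 12: 4.
Total: 15.

15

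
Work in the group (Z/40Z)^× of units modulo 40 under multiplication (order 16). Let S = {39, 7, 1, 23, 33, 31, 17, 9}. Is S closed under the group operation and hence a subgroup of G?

|S| = 8 divides |G| = 16, consistent with Lagrange.
S contains the identity, every element's inverse is in S, and S is closed under ·: it is a subgroup.

Yes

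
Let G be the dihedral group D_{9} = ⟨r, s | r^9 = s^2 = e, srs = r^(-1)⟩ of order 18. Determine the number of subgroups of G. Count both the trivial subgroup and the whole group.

|G| = 18, so by Lagrange every subgroup order divides 18. Divisors: 1, 2, 3, 6, 9, 18.
Subgroups by order — order 1: 1; order 2: 9; order 3: 1; order 6: 3; order 9: 1; order 18: 1.
Total: 1 + 9 + 1 + 3 + 1 + 1 = 16.

16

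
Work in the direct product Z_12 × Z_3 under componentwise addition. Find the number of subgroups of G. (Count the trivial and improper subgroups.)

18

|G| = 36, so by Lagrange every subgroup order divides 36. Divisors: 1, 2, 3, 4, 6, 9, 12, 18, 36.
Subgroups by order — order 1: 1; order 2: 1; order 3: 4; order 4: 1; order 6: 4; order 9: 1; order 12: 4; order 18: 1; order 36: 1.
Total: 1 + 1 + 4 + 1 + 4 + 1 + 4 + 1 + 1 = 18.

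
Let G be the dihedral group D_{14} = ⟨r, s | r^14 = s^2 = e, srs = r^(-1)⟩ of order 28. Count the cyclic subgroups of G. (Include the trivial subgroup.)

18

Group the elements of G by the cyclic subgroup they generate; each cyclic subgroup of order d accounts for φ(d) elements.
Cyclic subgroups by order — order 1: 1; order 2: 15; order 7: 1; order 14: 1.
Total: 18.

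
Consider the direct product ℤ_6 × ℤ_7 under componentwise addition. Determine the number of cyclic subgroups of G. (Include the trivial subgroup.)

Each element a generates a cyclic subgroup ⟨a⟩; distinct elements may generate the same one (a cyclic group of order d has φ(d) generators).
Cyclic subgroups by order — order 1: 1; order 2: 1; order 3: 1; order 6: 1; order 7: 1; order 14: 1; order 21: 1; order 42: 1.
Total: 8.

8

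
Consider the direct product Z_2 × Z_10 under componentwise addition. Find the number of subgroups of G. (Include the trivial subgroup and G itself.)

10

|G| = 20, so by Lagrange every subgroup order divides 20. Divisors: 1, 2, 4, 5, 10, 20.
Subgroups by order — order 1: 1; order 2: 3; order 4: 1; order 5: 1; order 10: 3; order 20: 1.
Total: 1 + 3 + 1 + 1 + 3 + 1 = 10.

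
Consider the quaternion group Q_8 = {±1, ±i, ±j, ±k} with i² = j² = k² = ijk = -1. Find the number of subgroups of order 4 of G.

3

|G| = 8 and 4 | 8, so subgroups of order 4 are possible by Lagrange.
The subgroups of order 4 are: {1, -1, i, -i}; {1, -1, j, -j}; {1, -1, k, -k}.
So G has 3 subgroups of order 4.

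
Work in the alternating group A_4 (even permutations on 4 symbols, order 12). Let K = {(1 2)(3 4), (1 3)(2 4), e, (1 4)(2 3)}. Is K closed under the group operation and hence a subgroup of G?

Yes

|K| = 4 divides |G| = 12, consistent with Lagrange.
K contains the identity, every element's inverse is in K, and K is closed under ∘: it is a subgroup.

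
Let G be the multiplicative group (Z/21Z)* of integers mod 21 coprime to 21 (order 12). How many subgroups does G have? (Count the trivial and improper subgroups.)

10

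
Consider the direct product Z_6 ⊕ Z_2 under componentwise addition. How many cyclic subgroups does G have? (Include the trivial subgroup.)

8

A cyclic subgroup of order d is generated by each of its φ(d) elements of order d, so the cyclic subgroups of order d number (#elements of order d)/φ(d).
Cyclic subgroups by order — order 1: 1; order 2: 3; order 3: 1; order 6: 3.
Total: 8.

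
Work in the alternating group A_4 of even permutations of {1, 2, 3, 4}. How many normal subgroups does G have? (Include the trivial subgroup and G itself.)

3

G has 10 subgroups. Checking conjugation-invariance by order — order 1: 1/1 normal; order 2: 0/3 normal; order 3: 0/4 normal; order 4: 1/1 normal; order 12: 1/1 normal.
Total normal subgroups: 3.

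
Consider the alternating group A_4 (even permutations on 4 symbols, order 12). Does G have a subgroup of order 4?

4 | 12. A subgroup of order 4 is {e, (1 2)(3 4), (1 3)(2 4), (1 4)(2 3)}.

Yes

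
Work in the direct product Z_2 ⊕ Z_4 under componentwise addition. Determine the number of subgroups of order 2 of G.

|G| = 8 and 2 | 8, so subgroups of order 2 are possible by Lagrange.
The subgroups of order 2 are: {(0,0), (0,2)}; {(0,0), (1,0)}; {(0,0), (1,2)}.
So G has 3 subgroups of order 2.

3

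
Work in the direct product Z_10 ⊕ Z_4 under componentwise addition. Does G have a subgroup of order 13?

13 does not divide |G| = 40, so by Lagrange no subgroup of order 13 exists.

No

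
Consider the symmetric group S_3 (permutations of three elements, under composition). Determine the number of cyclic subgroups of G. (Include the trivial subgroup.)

Each element a generates a cyclic subgroup ⟨a⟩; distinct elements may generate the same one (a cyclic group of order d has φ(d) generators).
Cyclic subgroups by order — order 1: 1; order 2: 3; order 3: 1.
Total: 5.

5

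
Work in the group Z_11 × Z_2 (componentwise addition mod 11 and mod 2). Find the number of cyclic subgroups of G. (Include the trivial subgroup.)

4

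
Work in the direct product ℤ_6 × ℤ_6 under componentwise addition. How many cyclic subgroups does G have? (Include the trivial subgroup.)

20

A cyclic subgroup of order d is generated by each of its φ(d) elements of order d, so the cyclic subgroups of order d number (#elements of order d)/φ(d).
Cyclic subgroups by order — order 1: 1; order 2: 3; order 3: 4; order 6: 12.
Total: 20.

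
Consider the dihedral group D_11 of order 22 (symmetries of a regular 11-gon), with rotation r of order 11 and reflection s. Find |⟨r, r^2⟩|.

|⟨r⟩| = 11 and |⟨r^2⟩| = 11, so |H| is a multiple of lcm(11, 11) = 11 and divides |G| = 22.
Closing under the operation: H = {e, r, r^2, r^3, r^4, r^5, r^6, r^7, r^8, r^9, r^10}, so |H| = 11.

11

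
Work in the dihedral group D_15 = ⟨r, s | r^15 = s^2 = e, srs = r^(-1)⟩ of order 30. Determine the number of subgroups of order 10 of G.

3

|G| = 30 and 10 | 30, so subgroups of order 10 are possible by Lagrange.
The subgroups of order 10 are: {e, r^3, r^6, r^9, r^12, rs, r^4s, r^7s, r^10s, r^13s}; {e, r^3, r^6, r^9, r^12, r^2s, r^5s, r^8s, r^11s, r^14s}; {e, r^3, r^6, r^9, r^12, s, r^3s, r^6s, r^9s, r^12s}.
So G has 3 subgroups of order 10.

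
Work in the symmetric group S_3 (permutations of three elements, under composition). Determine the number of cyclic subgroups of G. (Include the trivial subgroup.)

A cyclic subgroup of order d is generated by each of its φ(d) elements of order d, so the cyclic subgroups of order d number (#elements of order d)/φ(d).
Cyclic subgroups by order — order 1: 1; order 2: 3; order 3: 1.
Total: 5.

5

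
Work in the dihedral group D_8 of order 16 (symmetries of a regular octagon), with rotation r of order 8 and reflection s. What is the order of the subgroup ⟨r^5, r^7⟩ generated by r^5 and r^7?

|⟨r^5⟩| = 8 and |⟨r^7⟩| = 8, so |H| is a multiple of lcm(8, 8) = 8 and divides |G| = 16.
Closing under the operation: H = {e, r, r^2, r^3, r^4, r^5, r^6, r^7}, so |H| = 8.

8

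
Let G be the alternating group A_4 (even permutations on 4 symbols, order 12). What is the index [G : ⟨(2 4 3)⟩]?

|⟨(2 4 3)⟩| = 3 and |G| = 12.
By Lagrange, [G : H] = |G|/|H| = 12/3 = 4.

4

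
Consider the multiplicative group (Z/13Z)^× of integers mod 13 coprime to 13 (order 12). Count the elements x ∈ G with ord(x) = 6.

2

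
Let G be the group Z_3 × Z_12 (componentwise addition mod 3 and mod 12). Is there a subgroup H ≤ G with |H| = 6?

Yes

6 | 36. A subgroup of order 6 is {(0,0), (0,2), (0,4), (0,6), (0,8), (0,10)}.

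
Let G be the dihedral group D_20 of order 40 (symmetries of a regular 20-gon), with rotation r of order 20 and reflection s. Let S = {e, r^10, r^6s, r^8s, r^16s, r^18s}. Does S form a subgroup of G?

No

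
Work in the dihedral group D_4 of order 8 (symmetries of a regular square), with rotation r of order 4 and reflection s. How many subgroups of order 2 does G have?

5

|G| = 8 and 2 | 8, so subgroups of order 2 are possible by Lagrange.
The subgroups of order 2 are: {e, r^2}; {e, r^2s}; {e, r^3s}; {e, rs}; … (5 in all).
So G has 5 subgroups of order 2.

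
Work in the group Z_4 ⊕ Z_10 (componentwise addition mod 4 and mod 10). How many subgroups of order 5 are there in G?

1

|G| = 40 and 5 | 40, so subgroups of order 5 are possible by Lagrange.
The subgroups of order 5 are: {(0,0), (0,2), (0,4), (0,6), (0,8)}.
So G has 1 subgroup of order 5.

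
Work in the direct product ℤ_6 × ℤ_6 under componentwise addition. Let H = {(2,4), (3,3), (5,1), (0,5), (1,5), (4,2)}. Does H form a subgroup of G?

No

The identity (0,0) ∉ H, so H is not a subgroup.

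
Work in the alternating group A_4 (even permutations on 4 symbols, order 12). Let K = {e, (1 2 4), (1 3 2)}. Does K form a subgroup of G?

No

(1 3 2) ∈ K but its inverse (1 2 3) ∉ K, so K is not a subgroup.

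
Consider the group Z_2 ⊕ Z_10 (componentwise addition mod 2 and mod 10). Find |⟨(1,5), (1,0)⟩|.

4

|⟨(1,5)⟩| = 2 and |⟨(1,0)⟩| = 2, so |H| is a multiple of lcm(2, 2) = 2 and divides |G| = 20.
Closing under the operation: H = {(0,0), (0,5), (1,0), (1,5)}, so |H| = 4.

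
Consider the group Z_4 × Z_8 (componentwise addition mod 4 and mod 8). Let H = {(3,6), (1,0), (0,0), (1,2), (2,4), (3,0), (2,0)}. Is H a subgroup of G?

No

|H| = 7 does not divide |G| = 32, so by Lagrange H is not a subgroup.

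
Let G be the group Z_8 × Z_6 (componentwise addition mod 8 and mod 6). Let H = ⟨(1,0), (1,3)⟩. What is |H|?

|⟨(1,0)⟩| = 8 and |⟨(1,3)⟩| = 8, so |H| is a multiple of lcm(8, 8) = 8 and divides |G| = 48.
Closing under the operation: H = {(0,0), (0,3), (1,0), (1,3), (2,0), (2,3), (3,0), (3,3), (4,0), (4,3), (5,0), (5,3), (6,0), (6,3), (7,0), (7,3)}, so |H| = 16.

16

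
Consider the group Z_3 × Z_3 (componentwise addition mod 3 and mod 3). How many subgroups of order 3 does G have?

4

|G| = 9 and 3 | 9, so subgroups of order 3 are possible by Lagrange.
The subgroups of order 3 are: {(0,0), (0,1), (0,2)}; {(0,0), (1,0), (2,0)}; {(0,0), (1,1), (2,2)}; {(0,0), (1,2), (2,1)}.
So G has 4 subgroups of order 3.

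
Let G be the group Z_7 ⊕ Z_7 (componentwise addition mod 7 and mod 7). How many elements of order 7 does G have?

48

An element (a,b) has order lcm(ord(a), ord(b)); count pairs with lcm equal to 7.
Enumerating gives 48 such elements.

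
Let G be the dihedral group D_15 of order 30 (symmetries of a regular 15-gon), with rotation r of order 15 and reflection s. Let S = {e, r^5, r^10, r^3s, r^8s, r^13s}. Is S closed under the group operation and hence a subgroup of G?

Yes

|S| = 6 divides |G| = 30, consistent with Lagrange.
S contains the identity, every element's inverse is in S, and S is closed under ·: it is a subgroup.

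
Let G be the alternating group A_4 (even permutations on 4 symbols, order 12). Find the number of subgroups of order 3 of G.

4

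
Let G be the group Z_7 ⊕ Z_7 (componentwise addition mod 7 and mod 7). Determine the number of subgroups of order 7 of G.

|G| = 49 and 7 | 49, so subgroups of order 7 are possible by Lagrange.
The subgroups of order 7 are: {(0,0), (0,1), (0,2), (0,3), (0,4), (0,5), (0,6)}; {(0,0), (1,0), (2,0), (3,0), (4,0), (5,0), (6,0)}; {(0,0), (1,1), (2,2), (3,3), (4,4), (5,5), (6,6)}; {(0,0), (1,2), (2,4), (3,6), (4,1), (5,3), (6,5)}; … (8 in all).
So G has 8 subgroups of order 7.

8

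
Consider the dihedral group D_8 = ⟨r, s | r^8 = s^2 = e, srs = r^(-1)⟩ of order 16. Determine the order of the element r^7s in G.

Computing powers of r^7s: the smallest k with (r^7s)^k = e is k = 2.

2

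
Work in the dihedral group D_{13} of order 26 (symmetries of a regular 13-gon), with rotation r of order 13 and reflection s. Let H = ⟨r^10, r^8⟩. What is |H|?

13

|⟨r^10⟩| = 13 and |⟨r^8⟩| = 13, so |H| is a multiple of lcm(13, 13) = 13 and divides |G| = 26.
Closing under the operation: H = {e, r, r^2, r^3, r^4, r^5, r^6, r^7, r^8, r^9, r^10, r^11, r^12}, so |H| = 13.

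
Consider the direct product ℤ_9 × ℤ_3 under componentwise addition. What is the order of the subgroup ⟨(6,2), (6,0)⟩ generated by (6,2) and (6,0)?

9

|⟨(6,2)⟩| = 3 and |⟨(6,0)⟩| = 3, so |H| is a multiple of lcm(3, 3) = 3 and divides |G| = 27.
Closing under the operation: H = {(0,0), (0,1), (0,2), (3,0), (3,1), (3,2), (6,0), (6,1), (6,2)}, so |H| = 9.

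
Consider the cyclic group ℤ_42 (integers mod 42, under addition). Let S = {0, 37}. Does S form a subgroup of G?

37 ∈ S but its inverse 5 ∉ S, so S is not a subgroup.

No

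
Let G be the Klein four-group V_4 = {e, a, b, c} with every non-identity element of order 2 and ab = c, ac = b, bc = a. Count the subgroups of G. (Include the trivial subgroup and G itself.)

|G| = 4, so by Lagrange every subgroup order divides 4. Divisors: 1, 2, 4.
Subgroups by order — order 1: 1; order 2: 3; order 4: 1.
Total: 1 + 3 + 1 = 5.

5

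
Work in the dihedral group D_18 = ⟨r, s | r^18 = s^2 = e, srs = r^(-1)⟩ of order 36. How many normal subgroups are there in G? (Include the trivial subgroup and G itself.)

9

G has 45 subgroups. Checking conjugation-invariance by order — order 1: 1/1 normal; order 2: 1/19 normal; order 3: 1/1 normal; order 4: 0/9 normal; order 6: 1/7 normal; order 9: 1/1 normal; order 12: 0/3 normal; order 18: 3/3 normal; order 36: 1/1 normal.
Total normal subgroups: 9.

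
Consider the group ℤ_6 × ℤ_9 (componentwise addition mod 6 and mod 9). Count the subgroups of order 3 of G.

4

|G| = 54 and 3 | 54, so subgroups of order 3 are possible by Lagrange.
The subgroups of order 3 are: {(0,0), (0,3), (0,6)}; {(0,0), (2,0), (4,0)}; {(0,0), (2,3), (4,6)}; {(0,0), (2,6), (4,3)}.
So G has 4 subgroups of order 3.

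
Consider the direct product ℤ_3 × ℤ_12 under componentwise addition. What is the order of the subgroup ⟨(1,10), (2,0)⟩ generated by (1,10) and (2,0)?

|⟨(1,10)⟩| = 6 and |⟨(2,0)⟩| = 3, so |H| is a multiple of lcm(6, 3) = 6 and divides |G| = 36.
Closing under the operation: H = {(0,0), (0,2), (0,4), (0,6), (0,8), (0,10), (1,0), (1,2), (1,4), (1,6), (1,8), (1,10), (2,0), (2,2), (2,4), (2,6), (2,8), (2,10)}, so |H| = 18.

18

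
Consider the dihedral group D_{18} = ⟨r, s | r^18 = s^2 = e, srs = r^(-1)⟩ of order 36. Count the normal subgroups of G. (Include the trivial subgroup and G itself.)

9

G has 45 subgroups. Checking conjugation-invariance by order — order 1: 1/1 normal; order 2: 1/19 normal; order 3: 1/1 normal; order 4: 0/9 normal; order 6: 1/7 normal; order 9: 1/1 normal; order 12: 0/3 normal; order 18: 3/3 normal; order 36: 1/1 normal.
Total normal subgroups: 9.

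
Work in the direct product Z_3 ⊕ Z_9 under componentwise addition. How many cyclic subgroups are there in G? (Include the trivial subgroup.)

8

Each element a generates a cyclic subgroup ⟨a⟩; distinct elements may generate the same one (a cyclic group of order d has φ(d) generators).
Cyclic subgroups by order — order 1: 1; order 3: 4; order 9: 3.
Total: 8.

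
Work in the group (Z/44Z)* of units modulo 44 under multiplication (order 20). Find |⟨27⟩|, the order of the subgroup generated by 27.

Compute successive powers of 27 mod 44: 27, 25, 15, 9, 23, 5, 3, 37, …; 27^10 ≡ 1 (mod 44).
So |⟨27⟩| = 10.

10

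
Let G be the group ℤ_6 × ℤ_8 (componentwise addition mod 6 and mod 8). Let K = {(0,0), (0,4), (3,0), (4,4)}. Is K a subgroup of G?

No

(4,4) ∈ K but its inverse (2,4) ∉ K, so K is not a subgroup.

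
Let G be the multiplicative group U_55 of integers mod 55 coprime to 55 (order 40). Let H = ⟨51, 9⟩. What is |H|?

|⟨51⟩| = 10 and |⟨9⟩| = 10, so |H| is a multiple of lcm(10, 10) = 10 and divides |G| = 40.
Closing under the operation: H = {1, 4, 6, 9, 14, 16, 19, 21, 24, 26, 29, 31, 34, 36, 39, 41, 46, 49, 51, 54}, so |H| = 20.

20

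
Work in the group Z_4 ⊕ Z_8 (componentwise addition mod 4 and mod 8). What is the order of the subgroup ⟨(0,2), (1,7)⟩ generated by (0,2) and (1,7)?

|⟨(0,2)⟩| = 4 and |⟨(1,7)⟩| = 8, so |H| is a multiple of lcm(4, 8) = 8 and divides |G| = 32.
Closing under the operation: H = {(0,0), (0,2), (0,4), (0,6), (1,1), (1,3), (1,5), (1,7), (2,0), (2,2), (2,4), (2,6), (3,1), (3,3), (3,5), (3,7)}, so |H| = 16.

16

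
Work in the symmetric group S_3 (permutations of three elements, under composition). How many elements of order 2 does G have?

The elements of order 2 are: (2 3), (1 2), (1 3).
That's 3.

3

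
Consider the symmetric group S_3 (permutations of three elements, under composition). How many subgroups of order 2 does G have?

3

|G| = 6 and 2 | 6, so subgroups of order 2 are possible by Lagrange.
The subgroups of order 2 are: {e, (1 2)}; {e, (1 3)}; {e, (2 3)}.
So G has 3 subgroups of order 2.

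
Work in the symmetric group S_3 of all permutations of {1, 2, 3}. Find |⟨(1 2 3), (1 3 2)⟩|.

|⟨(1 2 3)⟩| = 3 and |⟨(1 3 2)⟩| = 3, so |H| is a multiple of lcm(3, 3) = 3 and divides |G| = 6.
Closing under the operation: H = {e, (1 2 3), (1 3 2)}, so |H| = 3.

3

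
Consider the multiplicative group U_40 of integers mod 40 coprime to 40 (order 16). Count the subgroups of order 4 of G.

|G| = 16 and 4 | 16, so subgroups of order 4 are possible by Lagrange.
The subgroups of order 4 are: {1, 9, 11, 19}; {1, 11, 21, 31}; {1, 11, 29, 39}; {1, 9, 13, 37}; … (11 in all).
So G has 11 subgroups of order 4.

11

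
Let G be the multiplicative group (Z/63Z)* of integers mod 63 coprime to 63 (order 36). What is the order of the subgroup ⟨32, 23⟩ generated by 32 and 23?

|⟨32⟩| = 6 and |⟨23⟩| = 6, so |H| is a multiple of lcm(6, 6) = 6 and divides |G| = 36.
Closing under the operation: H = {1, 2, 4, 8, 11, 16, 22, 23, 25, 29, 32, 37, 43, 44, 46, 50, 53, 58}, so |H| = 18.

18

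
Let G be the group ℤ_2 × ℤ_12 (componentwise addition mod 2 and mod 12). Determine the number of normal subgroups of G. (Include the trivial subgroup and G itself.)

G is abelian, so every subgroup is normal.
G has 16 subgroups in total, hence 16 normal subgroups.

16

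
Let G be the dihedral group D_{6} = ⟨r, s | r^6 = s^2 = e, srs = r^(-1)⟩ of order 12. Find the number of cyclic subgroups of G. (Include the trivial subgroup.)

Group the elements of G by the cyclic subgroup they generate; each cyclic subgroup of order d accounts for φ(d) elements.
Cyclic subgroups by order — order 1: 1; order 2: 7; order 3: 1; order 6: 1.
Total: 10.

10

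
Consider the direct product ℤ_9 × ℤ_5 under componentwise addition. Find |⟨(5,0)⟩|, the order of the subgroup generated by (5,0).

9

The order of (5,0) in Z_9 × Z_5 is lcm(ord(5) in Z_9, ord(0) in Z_5).
ord(5) = 9 and ord(0) = 1, so |⟨(5,0)⟩| = lcm(9, 1) = 9.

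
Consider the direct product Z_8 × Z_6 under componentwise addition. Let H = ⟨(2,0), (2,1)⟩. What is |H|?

|⟨(2,0)⟩| = 4 and |⟨(2,1)⟩| = 12, so |H| is a multiple of lcm(4, 12) = 12 and divides |G| = 48.
Closing under the operation: H = {(0,0), (0,1), (0,2), (0,3), (0,4), (0,5), (2,0), (2,1), (2,2), (2,3), (2,4), (2,5), (4,0), (4,1), (4,2), (4,3), (4,4), (4,5), (6,0), (6,1), (6,2), (6,3), (6,4), (6,5)}, so |H| = 24.

24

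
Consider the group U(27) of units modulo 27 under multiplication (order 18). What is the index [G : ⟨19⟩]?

|⟨19⟩| = 3 and |G| = 18.
By Lagrange, [G : H] = |G|/|H| = 18/3 = 6.

6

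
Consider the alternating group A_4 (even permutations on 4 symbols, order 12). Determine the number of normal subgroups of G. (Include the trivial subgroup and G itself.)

3

G has 10 subgroups. Checking conjugation-invariance by order — order 1: 1/1 normal; order 2: 0/3 normal; order 3: 0/4 normal; order 4: 1/1 normal; order 12: 1/1 normal.
Total normal subgroups: 3.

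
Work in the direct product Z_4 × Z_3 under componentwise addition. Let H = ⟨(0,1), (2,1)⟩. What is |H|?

6

|⟨(0,1)⟩| = 3 and |⟨(2,1)⟩| = 6, so |H| is a multiple of lcm(3, 6) = 6 and divides |G| = 12.
Closing under the operation: H = {(0,0), (0,1), (0,2), (2,0), (2,1), (2,2)}, so |H| = 6.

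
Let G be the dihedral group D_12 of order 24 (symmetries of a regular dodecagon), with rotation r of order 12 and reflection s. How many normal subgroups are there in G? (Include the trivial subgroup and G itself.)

G has 34 subgroups. Checking conjugation-invariance by order — order 1: 1/1 normal; order 2: 1/13 normal; order 3: 1/1 normal; order 4: 1/7 normal; order 6: 1/5 normal; order 8: 0/3 normal; order 12: 3/3 normal; order 24: 1/1 normal.
Total normal subgroups: 9.

9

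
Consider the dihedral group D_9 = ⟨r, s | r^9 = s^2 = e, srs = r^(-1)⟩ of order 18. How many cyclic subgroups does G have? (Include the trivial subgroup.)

12

Group the elements of G by the cyclic subgroup they generate; each cyclic subgroup of order d accounts for φ(d) elements.
Cyclic subgroups by order — order 1: 1; order 2: 9; order 3: 1; order 9: 1.
Total: 12.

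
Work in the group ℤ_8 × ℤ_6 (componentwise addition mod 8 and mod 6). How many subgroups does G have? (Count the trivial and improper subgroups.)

22

|G| = 48, so by Lagrange every subgroup order divides 48. Divisors: 1, 2, 3, 4, 6, 8, 12, 16, 24, 48.
Subgroups by order — order 1: 1; order 2: 3; order 3: 1; order 4: 3; order 6: 3; order 8: 3; order 12: 3; order 16: 1; order 24: 3; order 48: 1.
Total: 1 + 3 + 1 + 3 + 3 + 3 + 3 + 1 + 3 + 1 = 22.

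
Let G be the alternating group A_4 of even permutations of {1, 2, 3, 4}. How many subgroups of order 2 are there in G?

|G| = 12 and 2 | 12, so subgroups of order 2 are possible by Lagrange.
The subgroups of order 2 are: {e, (1 2)(3 4)}; {e, (1 3)(2 4)}; {e, (1 4)(2 3)}.
So G has 3 subgroups of order 2.

3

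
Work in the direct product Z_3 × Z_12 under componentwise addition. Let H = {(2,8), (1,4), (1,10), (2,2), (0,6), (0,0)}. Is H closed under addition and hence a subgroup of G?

Yes

|H| = 6 divides |G| = 36, consistent with Lagrange.
H contains the identity, every element's inverse is in H, and H is closed under +: it is a subgroup.
In fact H = ⟨(2,2)⟩.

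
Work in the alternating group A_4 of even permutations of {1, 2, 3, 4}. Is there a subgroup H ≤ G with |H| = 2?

2 | 12. A subgroup of order 2 is {e, (1 2)(3 4)}.

Yes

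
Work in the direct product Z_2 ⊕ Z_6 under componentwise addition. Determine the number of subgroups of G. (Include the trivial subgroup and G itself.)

10

|G| = 12, so by Lagrange every subgroup order divides 12. Divisors: 1, 2, 3, 4, 6, 12.
Subgroups by order — order 1: 1; order 2: 3; order 3: 1; order 4: 1; order 6: 3; order 12: 1.
Total: 1 + 3 + 1 + 1 + 3 + 1 = 10.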